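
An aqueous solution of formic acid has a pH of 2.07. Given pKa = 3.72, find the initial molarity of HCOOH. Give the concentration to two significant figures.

C₀ = 3.9 × 10^-1 M

[H+] = 10^(-2.07) = 8.51 × 10^-3 M = x
Ka = 10^(−3.72) = 1.91 × 10^-4
Ka = x²/(C₀ − x) ⇒ C₀ = x + x²/Ka
C₀ = 8.51 × 10^-3 + (8.51 × 10^-3)²/(1.91 × 10^-4) = 3.88 × 10^-1 M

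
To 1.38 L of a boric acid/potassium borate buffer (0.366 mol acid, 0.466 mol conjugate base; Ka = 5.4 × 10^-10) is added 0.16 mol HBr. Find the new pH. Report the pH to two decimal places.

pH = 9.03

Added H+ converts B(OH)4- to B(OH)3: B(OH)3 → 0.526 mol, B(OH)4- → 0.306 mol.
pKa = −log(5.4 × 10^-10) = 9.268
pH = pKa + log([A⁻]/[HA]) = 9.268 + log(0.306/0.526) = 9.268 -0.235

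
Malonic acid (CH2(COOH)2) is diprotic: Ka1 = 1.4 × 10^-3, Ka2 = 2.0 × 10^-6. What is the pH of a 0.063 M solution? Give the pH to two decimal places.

pH = 2.06

Since Ka1 ≫ Ka2, the first ionization dominates [H+].
Ka1 = x²/(0.063 − x) = 1.4 × 10^-3
Solving the quadratic: x = (−Ka1 + √(Ka1² + 4·Ka1·C₀))/2 = 8.72 × 10^-3 M
pH = −log(8.72 × 10^-3) = 2.06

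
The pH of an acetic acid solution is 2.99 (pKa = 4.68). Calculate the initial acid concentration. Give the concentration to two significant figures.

C₀ = 5.1 × 10^-2 M

[H+] = 10^(-2.99) = 1.02 × 10^-3 M = x
Ka = 10^(−4.68) = 2.09 × 10^-5
Ka = x²/(C₀ − x) ⇒ C₀ = x + x²/Ka
C₀ = 1.02 × 10^-3 + (1.02 × 10^-3)²/(2.09 × 10^-5) = 5.08 × 10^-2 M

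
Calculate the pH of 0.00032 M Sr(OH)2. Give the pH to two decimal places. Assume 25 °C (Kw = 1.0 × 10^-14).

pH = 10.81

Sr(OH)2 is a strong base (each formula unit releases 2 OH-); [OH-] = 0.00064 M.
pOH = -log(0.00064) = 3.19
pH = 14.00 - 3.19 = 10.81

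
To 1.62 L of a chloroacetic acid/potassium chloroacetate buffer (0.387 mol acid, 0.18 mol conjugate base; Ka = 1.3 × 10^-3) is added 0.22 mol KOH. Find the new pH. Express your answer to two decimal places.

After neutralization: n(ClCH2COOH) = 0.167 mol, n(ClCH2COO-) = 0.4 mol.
pKa = −log(1.3 × 10^-3) = 2.886
pH = pKa + log(n_ClCH2COO-/n_ClCH2COOH) = 2.886 + log(0.4/0.167) = 2.886 + (+0.379)

pH = 3.27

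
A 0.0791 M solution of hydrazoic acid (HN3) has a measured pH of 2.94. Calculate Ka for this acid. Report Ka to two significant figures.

[H+] = 10^(-2.94) = 1.15 × 10^-3 M
At equilibrium [HA] = 0.0791 − 1.15 × 10^-3 = 7.80 × 10^-2 M
Ka = [H+][A-]/[HA] = (1.15 × 10^-3)² / 7.80 × 10^-2 = 1.7 × 10^-5

Ka = 1.7 × 10^-5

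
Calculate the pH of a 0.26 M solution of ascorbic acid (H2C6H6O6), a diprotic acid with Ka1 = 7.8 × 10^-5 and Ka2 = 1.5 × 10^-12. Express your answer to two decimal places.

pH = 2.35

Ka1 ≫ Ka2, so treat the first dissociation as the only significant source of H+.
Ka1 = x²/(0.26 − x) = 7.8 × 10^-5
x ≈ √(7.8 × 10^-5 × 0.26) = 4.50 × 10^-3 M
pH = −log(4.50 × 10^-3) = 2.35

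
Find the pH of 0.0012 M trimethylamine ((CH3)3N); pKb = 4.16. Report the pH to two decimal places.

pH = 10.41

(CH3)3N + H2O ⇌ (CH3)3NH+ + OH-
Kb = 10^(−4.16) = 6.92 × 10^-5
Kb = [OH-]²/(0.0012 − [OH-]) = 6.92 × 10^-5
Here C₀/Kb ≈ 17.3, so the small-[OH-] approximation fails. Use the quadratic:
[OH-] = (−Kb + √(Kb² + 4·Kb·C₀))/2 = 2.56 × 10^-4 M
pOH = 3.59, so pH = 14.00 − pOH = 10.41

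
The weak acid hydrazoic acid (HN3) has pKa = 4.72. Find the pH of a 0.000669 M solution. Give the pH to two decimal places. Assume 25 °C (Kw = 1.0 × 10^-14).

HN3 ⇌ N3- + H+
Ka = 10^(−4.72) = 1.91 × 10^-5
Ka = [H+]²/(0.000669 − [H+]) = 1.91 × 10^-5
Here C₀/Ka ≈ 35, so the small-[H+] approximation fails. Use the quadratic:
[H+] = (−Ka + √(Ka² + 4·Ka·C₀))/2 = 1.04 × 10^-4 M
pH = −log(1.04 × 10^-4) = 3.98

pH = 3.98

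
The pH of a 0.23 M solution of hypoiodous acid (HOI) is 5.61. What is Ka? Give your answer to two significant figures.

Ka = 2.6 × 10^-11

[H+] = 10^(-5.61) = 2.45 × 10^-6 M
At equilibrium [HA] = 0.23 − 2.45 × 10^-6 = 2.30 × 10^-1 M
Ka = [H+][A-]/[HA] = (2.45 × 10^-6)² / 2.30 × 10^-1 = 2.6 × 10^-11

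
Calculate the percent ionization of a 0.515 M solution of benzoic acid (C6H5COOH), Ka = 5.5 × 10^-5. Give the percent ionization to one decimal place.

C6H5COOH ⇌ C6H5COO- + H+; let x = [H+] at equilibrium.
x ≈ √(Ka·C₀) = √(5.5 × 10^-5 × 0.515) = 5.32 × 10^-3 M
% ionization = x/C₀ × 100% = 5.32 × 10^-3/0.515 × 100% = 1.0%

1.0%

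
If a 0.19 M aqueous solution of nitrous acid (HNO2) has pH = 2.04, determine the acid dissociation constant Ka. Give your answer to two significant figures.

[H+] = 10^(-2.04) = 9.12 × 10^-3 M
At equilibrium [HA] = 0.19 − 9.12 × 10^-3 = 1.81 × 10^-1 M
Ka = [H+][A-]/[HA] = (9.12 × 10^-3)² / 1.81 × 10^-1 = 4.6 × 10^-4

Ka = 4.6 × 10^-4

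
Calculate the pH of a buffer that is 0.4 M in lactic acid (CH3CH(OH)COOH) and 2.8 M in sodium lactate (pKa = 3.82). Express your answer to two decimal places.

pH = 4.67

pH = pKa + log([A⁻]/[HA]) = 3.82 + log(2.8/0.4)
pH = 3.82 + (+0.845) = 4.67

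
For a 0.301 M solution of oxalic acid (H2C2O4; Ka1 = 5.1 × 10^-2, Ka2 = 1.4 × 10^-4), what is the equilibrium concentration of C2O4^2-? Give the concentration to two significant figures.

First ionization gives [H+] ≈ [HC2O4-] = 1.01 × 10^-1 M.
Second step: Ka2 = [H+][C2O4^2-]/[HC2O4-] ≈ [C2O4^2-] (since [H+] ≈ [HC2O4-]).
So [C2O4^2-] ≈ Ka2.

1.4 × 10^-4 M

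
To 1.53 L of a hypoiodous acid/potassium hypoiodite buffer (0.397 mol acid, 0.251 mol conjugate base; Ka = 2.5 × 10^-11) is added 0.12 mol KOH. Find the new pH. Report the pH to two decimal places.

After neutralization: n(HOI) = 0.277 mol, n(OI-) = 0.371 mol.
pKa = −log(2.5 × 10^-11) = 10.602
pH = pKa + log(n_OI-/n_HOI) = 10.602 + log(0.371/0.277) = 10.602 + (+0.127)

pH = 10.73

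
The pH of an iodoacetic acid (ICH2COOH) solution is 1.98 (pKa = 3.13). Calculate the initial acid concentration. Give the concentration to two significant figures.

C₀ = 1.6 × 10^-1 M

[H+] = 10^(-1.98) = 1.05 × 10^-2 M = x
Ka = 10^(−3.13) = 7.41 × 10^-4
Ka = x²/(C₀ − x) ⇒ C₀ = x + x²/Ka
C₀ = 1.05 × 10^-2 + (1.05 × 10^-2)²/(7.41 × 10^-4) = 1.59 × 10^-1 M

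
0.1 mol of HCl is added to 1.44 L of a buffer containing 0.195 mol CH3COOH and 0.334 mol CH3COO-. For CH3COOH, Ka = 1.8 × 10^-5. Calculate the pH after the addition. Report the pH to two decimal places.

Added H+ converts CH3COO- to CH3COOH: CH3COOH → 0.295 mol, CH3COO- → 0.234 mol.
pKa = −log(1.8 × 10^-5) = 4.745
pH = pKa + log([A⁻]/[HA]) = 4.745 + log(0.234/0.295) = 4.745 -0.101

pH = 4.64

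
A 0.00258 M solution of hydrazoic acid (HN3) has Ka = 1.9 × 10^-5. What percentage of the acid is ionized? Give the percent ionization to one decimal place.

8.2%

HN3 ⇌ N3- + H+; let x = [H+] at equilibrium.
Solve x² + 1.9e-05x − 4.9e-08 = 0 → x = 2.12 × 10^-4 M
% ionization = x/C₀ × 100% = 2.12 × 10^-4/0.00258 × 100% = 8.2%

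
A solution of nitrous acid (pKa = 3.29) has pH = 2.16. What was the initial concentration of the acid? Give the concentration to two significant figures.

[H+] = 10^(-2.16) = 6.92 × 10^-3 M = x
Ka = 10^(−3.29) = 5.13 × 10^-4
Ka = x²/(C₀ − x) ⇒ C₀ = x + x²/Ka
C₀ = 6.92 × 10^-3 + (6.92 × 10^-3)²/(5.13 × 10^-4) = 1.00 × 10^-1 M

C₀ = 1.0 × 10^-1 M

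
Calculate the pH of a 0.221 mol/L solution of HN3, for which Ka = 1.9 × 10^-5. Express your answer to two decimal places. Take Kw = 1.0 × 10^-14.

HN3 ⇌ N3- + H+
Ka = x²/(0.221 − x) = 1.9 × 10^-5
Since Ka ≪ C₀, x ≈ √(Ka·C₀) = 2.05 × 10^-3 M.
(x/C₀ = 0.93% < 5%, so the approximation holds.)
pH = −log[H+] = −log(2.05 × 10^-3) = 2.69

pH = 2.69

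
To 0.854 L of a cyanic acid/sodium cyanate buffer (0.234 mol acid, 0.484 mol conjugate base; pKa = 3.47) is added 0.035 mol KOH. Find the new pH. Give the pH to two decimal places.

OH- converts HOCN to OCN-: HOCN → 0.199 mol, OCN- → 0.519 mol.
pH = pKa + log([A⁻]/[HA]) = 3.47 + log(0.519/0.199) = 3.47 +0.416

pH = 3.89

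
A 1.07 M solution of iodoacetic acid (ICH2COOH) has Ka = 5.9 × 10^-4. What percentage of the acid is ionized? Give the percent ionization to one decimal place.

ICH2COOH ⇌ ICH2COO- + H+; let x = [H+] at equilibrium.
x ≈ √(Ka·C₀) = √(5.9 × 10^-4 × 1.07) = 2.51 × 10^-2 M
Fraction ionized = 2.51 × 10^-2 / 1.07 = 0.0235 → 2.3%

2.3%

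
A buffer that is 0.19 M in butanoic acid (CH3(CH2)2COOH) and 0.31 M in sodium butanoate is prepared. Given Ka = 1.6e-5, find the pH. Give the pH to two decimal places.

pH = 5.01

pKa = −log(1.6 × 10^-5) = 4.796
Henderson–Hasselbalch: pH = pKa + log([CH3(CH2)2COO-]/[CH3(CH2)2COOH]) = 4.796 + log(0.31/0.19)
pH = 4.796 + (+0.213) = 5.01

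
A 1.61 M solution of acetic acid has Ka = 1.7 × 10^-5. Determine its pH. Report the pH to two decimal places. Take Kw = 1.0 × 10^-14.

pH = 2.28

CH3COOH ⇌ CH3COO- + H+
Let x = [H+] at equilibrium. Ka = x²/(1.61 − x).
Since Ka ≪ C₀, x ≈ √(Ka·C₀) = 5.23 × 10^-3 M.
pH = −log(5.23 × 10^-3) = 2.28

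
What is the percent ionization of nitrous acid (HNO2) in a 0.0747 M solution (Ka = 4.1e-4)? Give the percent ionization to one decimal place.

HNO2 ⇌ NO2- + H+; let x = [H+] at equilibrium.
Ka = x²/(C₀ − x); solving the quadratic gives x = 5.33 × 10^-3 M.
% ionization = x/C₀ × 100% = 5.33 × 10^-3/0.0747 × 100% = 7.1%

7.1%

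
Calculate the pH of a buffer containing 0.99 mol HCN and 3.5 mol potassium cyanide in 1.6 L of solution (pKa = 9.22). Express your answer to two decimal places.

pH = pKa + log([A⁻]/[HA]) = 9.22 + log(3.5/0.99)
pH = 9.22 + (+0.548) = 9.77

pH = 9.77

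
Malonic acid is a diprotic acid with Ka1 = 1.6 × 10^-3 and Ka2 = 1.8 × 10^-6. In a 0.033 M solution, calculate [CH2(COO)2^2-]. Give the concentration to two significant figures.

1.8 × 10^-6 M

First ionization gives [H+] ≈ [CH2(COOH)COO-] = 6.51 × 10^-3 M.
Second step: Ka2 = [H+][CH2(COO)2^2-]/[CH2(COOH)COO-] ≈ [CH2(COO)2^2-] (since [H+] ≈ [CH2(COOH)COO-]).
So [CH2(COO)2^2-] ≈ Ka2.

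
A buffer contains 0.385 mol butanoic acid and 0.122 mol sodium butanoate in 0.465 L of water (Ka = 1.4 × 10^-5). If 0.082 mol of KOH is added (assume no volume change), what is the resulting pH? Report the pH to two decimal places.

pH = 4.68

After neutralization: n(CH3(CH2)2COOH) = 0.303 mol, n(CH3(CH2)2COO-) = 0.204 mol.
pKa = −log(1.4 × 10^-5) = 4.854
pH = pKa + log(n_CH3(CH2)2COO-/n_CH3(CH2)2COOH) = 4.854 + log(0.204/0.303) = 4.854 + (-0.172)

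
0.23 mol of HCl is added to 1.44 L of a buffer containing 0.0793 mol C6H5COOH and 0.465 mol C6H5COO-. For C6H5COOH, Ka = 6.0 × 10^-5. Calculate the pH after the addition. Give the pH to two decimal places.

Added H+ converts C6H5COO- to C6H5COOH: C6H5COOH → 0.309 mol, C6H5COO- → 0.235 mol.
pKa = −log(6.0 × 10^-5) = 4.222
pH = pKa + log([A⁻]/[HA]) = 4.222 + log(0.235/0.309) = 4.222 -0.119

pH = 4.10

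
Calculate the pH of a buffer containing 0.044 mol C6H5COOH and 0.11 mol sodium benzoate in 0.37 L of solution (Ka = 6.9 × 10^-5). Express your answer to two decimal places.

pH = 4.56

pKa = −log(6.9 × 10^-5) = 4.161
pH = pKa + log([A⁻]/[HA]) = 4.161 + log(0.11/0.044)
pH = 4.161 + (+0.398) = 4.56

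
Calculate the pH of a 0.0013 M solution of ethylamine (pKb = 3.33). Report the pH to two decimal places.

pH = 10.76

C2H5NH2 + H2O ⇌ C2H5NH3+ + OH-
Kb = 10^(−3.33) = 4.68 × 10^-4
Kb = x²/(0.0013 − x) = 4.68 × 10^-4
Here C₀/Kb ≈ 2.78, so the small-x approximation fails. Use the quadratic:
x = [−0.000468 + √(0.000468² + 2.43e-06)]/2 = 5.80 × 10^-4 M
pOH = 3.24, so pH = 14.00 − pOH = 10.76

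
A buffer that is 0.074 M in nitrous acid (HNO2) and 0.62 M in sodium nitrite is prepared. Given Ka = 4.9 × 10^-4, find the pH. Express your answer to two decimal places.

pH = 4.23

pKa = −log(4.9 × 10^-4) = 3.310
Henderson–Hasselbalch: pH = pKa + log([NO2-]/[HNO2]) = 3.310 + log(0.62/0.074)
pH = 3.310 + (+0.923) = 4.23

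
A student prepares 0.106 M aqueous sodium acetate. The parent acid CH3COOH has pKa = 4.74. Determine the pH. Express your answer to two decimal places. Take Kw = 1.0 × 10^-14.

CH3COO- is the conjugate base of the weak acid CH3COOH.
Ka = 10^(−4.74) = 1.82 × 10^-5
Kb = Kw/Ka = 1.0×10^-14 / 1.82 × 10^-5 = 5.49 × 10^-10
From the ICE table, Kb = [OH-]²/(0.106 − [OH-]) = 5.49 × 10^-10.
Since Kb ≪ C₀, [OH-] ≈ √(Kb·C₀) = 7.63 × 10^-6 M.
([OH-]/C₀ = 0.0072% < 5%, so the approximation holds.)
pOH = −log(7.63 × 10^-6) = 5.12; pH = 14.00 − 5.12 = 8.88

pH = 8.88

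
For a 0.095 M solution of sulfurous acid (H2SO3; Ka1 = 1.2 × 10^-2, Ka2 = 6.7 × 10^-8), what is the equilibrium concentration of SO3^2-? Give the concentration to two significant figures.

6.7 × 10^-8 M

First ionization gives [H+] ≈ [HSO3-] = 2.83 × 10^-2 M.
Second step: Ka2 = [H+][SO3^2-]/[HSO3-] ≈ [SO3^2-] (since [H+] ≈ [HSO3-]).
So [SO3^2-] ≈ Ka2.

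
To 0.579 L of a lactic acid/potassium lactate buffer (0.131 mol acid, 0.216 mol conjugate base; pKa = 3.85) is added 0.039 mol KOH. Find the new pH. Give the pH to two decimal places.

pH = 4.29

After neutralization: n(CH3CH(OH)COOH) = 0.092 mol, n(CH3CH(OH)COO-) = 0.255 mol.
pH = pKa + log([A⁻]/[HA]) = 3.85 + log(0.255/0.092) = 3.85 +0.443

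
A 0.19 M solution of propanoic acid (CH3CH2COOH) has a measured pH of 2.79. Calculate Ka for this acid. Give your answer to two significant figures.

[H+] = 10^(-2.79) = 1.62 × 10^-3 M
At equilibrium [HA] = 0.19 − 1.62 × 10^-3 = 1.88 × 10^-1 M
Ka = [H+][A-]/[HA] = (1.62 × 10^-3)² / 1.88 × 10^-1 = 1.4 × 10^-5

Ka = 1.4 × 10^-5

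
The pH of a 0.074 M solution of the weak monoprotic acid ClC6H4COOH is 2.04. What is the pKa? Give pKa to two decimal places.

[H+] = 10^(-2.04) = 9.12 × 10^-3 M
At equilibrium [HA] = 0.074 − 9.12 × 10^-3 = 6.49 × 10^-2 M
Ka = [H+][A-]/[HA] = (9.12 × 10^-3)² / 6.49 × 10^-2 = 1.28 × 10^-3
pKa = -log(1.28 × 10^-3) = 2.89

pKa = 2.89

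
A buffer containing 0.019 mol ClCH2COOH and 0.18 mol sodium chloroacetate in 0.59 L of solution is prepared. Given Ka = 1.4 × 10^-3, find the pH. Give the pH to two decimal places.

pH = 3.83

pKa = −log(1.4 × 10^-3) = 2.854
pH = pKa + log([A⁻]/[HA]) = 2.854 + log(0.18/0.019)
pH = 2.854 + (+0.977) = 3.83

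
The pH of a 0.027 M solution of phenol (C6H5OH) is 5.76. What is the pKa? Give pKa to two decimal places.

pKa = 9.95

[H+] = 10^(-5.76) = 1.74 × 10^-6 M
At equilibrium [HA] = 0.027 − 1.74 × 10^-6 = 2.70 × 10^-2 M
Ka = [H+][A-]/[HA] = (1.74 × 10^-6)² / 2.70 × 10^-2 = 1.12 × 10^-10
pKa = -log(1.12 × 10^-10) = 9.95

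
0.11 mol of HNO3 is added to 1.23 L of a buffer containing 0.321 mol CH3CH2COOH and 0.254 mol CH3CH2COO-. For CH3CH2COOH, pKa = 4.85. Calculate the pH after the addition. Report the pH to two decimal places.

Added H+ converts CH3CH2COO- to CH3CH2COOH: CH3CH2COOH → 0.431 mol, CH3CH2COO- → 0.144 mol.
pH = pKa + log([A⁻]/[HA]) = 4.85 + log(0.144/0.431) = 4.85 -0.476

pH = 4.37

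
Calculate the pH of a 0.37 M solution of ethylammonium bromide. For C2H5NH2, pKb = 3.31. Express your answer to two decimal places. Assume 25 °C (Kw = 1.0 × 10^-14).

C2H5NH3+ is the conjugate acid of the weak base C2H5NH2.
Kb = 10^(−3.31) = 4.90 × 10^-4
Ka = Kw/Kb = 1.0×10^-14 / 4.90 × 10^-4 = 2.04 × 10^-11
Let x = [H+] at equilibrium. Ka = x²/(0.37 − x).
Assume x ≪ 0.37: x ≈ √(2.04 × 10^-11 × 0.37) = 2.75 × 10^-6 M
Check: 0.00074% ionized — well under 5%, approximation valid.
pH = −log(2.75 × 10^-6) = 5.56

pH = 5.56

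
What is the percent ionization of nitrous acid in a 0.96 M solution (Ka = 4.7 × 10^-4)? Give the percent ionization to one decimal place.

2.2%

HNO2 ⇌ NO2- + H+; let x = [H+] at equilibrium.
x ≈ √(Ka·C₀) = √(4.7 × 10^-4 × 0.96) = 2.12 × 10^-2 M
Fraction ionized = 2.12 × 10^-2 / 0.96 = 0.0221 → 2.2%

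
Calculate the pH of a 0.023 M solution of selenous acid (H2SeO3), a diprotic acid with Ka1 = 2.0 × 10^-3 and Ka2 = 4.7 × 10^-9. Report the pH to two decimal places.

pH = 2.23

Since Ka1 ≫ Ka2, the first ionization dominates [H+].
Ka1 = x²/(0.023 − x) = 2.0 × 10^-3
Solving the quadratic: x = (−Ka1 + √(Ka1² + 4·Ka1·C₀))/2 = 5.86 × 10^-3 M
pH = −log(5.86 × 10^-3) = 2.23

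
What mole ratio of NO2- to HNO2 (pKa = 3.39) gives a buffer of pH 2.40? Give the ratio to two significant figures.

pH = pKa + log(r) ⇒ log(r) = 2.40 − 3.39 = -0.99
r = [NO2-]/[HNO2] = 10^(-0.99) = 0.102

ratio = 0.10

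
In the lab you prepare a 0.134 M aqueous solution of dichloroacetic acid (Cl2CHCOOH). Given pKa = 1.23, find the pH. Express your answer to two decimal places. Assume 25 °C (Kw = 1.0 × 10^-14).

Cl2CHCOOH ⇌ Cl2CHCOO- + H+
Ka = 10^(−1.23) = 5.89 × 10^-2
Ka = [H+]²/(0.134 − [H+]) = 5.89 × 10^-2
[H+] is not negligible relative to C₀; solve [H+]² + 0.0589·[H+] − 0.00789 = 0.
[H+] = [−0.0589 + √(0.0589² + 0.0316)]/2 = 6.41 × 10^-2 M
pH = −log(6.41 × 10^-2) = 1.19

pH = 1.19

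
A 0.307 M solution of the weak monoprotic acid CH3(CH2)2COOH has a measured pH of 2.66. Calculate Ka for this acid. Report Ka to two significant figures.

[H+] = 10^(-2.66) = 2.19 × 10^-3 M
At equilibrium [HA] = 0.307 − 2.19 × 10^-3 = 3.05 × 10^-1 M
Ka = [H+][A-]/[HA] = (2.19 × 10^-3)² / 3.05 × 10^-1 = 1.6 × 10^-5

Ka = 1.6 × 10^-5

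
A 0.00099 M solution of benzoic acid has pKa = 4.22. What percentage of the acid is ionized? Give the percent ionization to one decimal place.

21.8%

C6H5COOH ⇌ C6H5COO- + H+; let x = [H+] at equilibrium.
Ka = 10^(−4.22) = 6.03 × 10^-5
Solve x² + 6.03e-05x − 5.97e-08 = 0 → x = 2.16 × 10^-4 M
Fraction ionized = 2.16 × 10^-4 / 0.00099 = 0.2182 → 21.8%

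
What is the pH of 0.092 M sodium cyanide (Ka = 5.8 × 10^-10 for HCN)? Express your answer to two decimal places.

pH = 11.10

CN- is the conjugate base of the weak acid HCN.
Kb = Kw/Ka = 1.0×10^-14 / 5.8 × 10^-10 = 1.72 × 10^-5
Kb = [OH-]²/(0.092 − [OH-]) = 1.72 × 10^-5
Since Kb ≪ C₀, [OH-] ≈ √(Kb·C₀) = 1.26 × 10^-3 M.
([OH-]/C₀ = 1.4% < 5%, so the approximation holds.)
pOH = −log(1.26 × 10^-3) = 2.90; pH = 14.00 − 2.90 = 11.10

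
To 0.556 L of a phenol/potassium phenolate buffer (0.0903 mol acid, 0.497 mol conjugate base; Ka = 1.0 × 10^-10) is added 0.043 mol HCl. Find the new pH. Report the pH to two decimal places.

Added H+ converts C6H5O- to C6H5OH: C6H5OH → 0.133 mol, C6H5O- → 0.454 mol.
pKa = −log(1.0 × 10^-10) = 10.000
pH = pKa + log([A⁻]/[HA]) = 10.000 + log(0.454/0.133) = 10.000 +0.533

pH = 10.53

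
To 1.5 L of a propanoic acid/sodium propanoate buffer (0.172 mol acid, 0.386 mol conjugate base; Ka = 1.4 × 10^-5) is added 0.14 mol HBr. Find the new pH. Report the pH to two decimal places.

After neutralization: n(CH3CH2COOH) = 0.312 mol, n(CH3CH2COO-) = 0.246 mol.
pKa = −log(1.4 × 10^-5) = 4.854
pH = pKa + log([A⁻]/[HA]) = 4.854 + log(0.246/0.312) = 4.854 -0.103

pH = 4.75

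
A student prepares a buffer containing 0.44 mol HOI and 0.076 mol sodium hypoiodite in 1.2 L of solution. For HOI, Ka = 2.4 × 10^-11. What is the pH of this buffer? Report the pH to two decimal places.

pKa = −log(2.4 × 10^-11) = 10.620
Henderson–Hasselbalch: pH = pKa + log([OI-]/[HOI]) = 10.620 + log(0.076/0.44)
pH = 10.620 + (-0.763) = 9.86

pH = 9.86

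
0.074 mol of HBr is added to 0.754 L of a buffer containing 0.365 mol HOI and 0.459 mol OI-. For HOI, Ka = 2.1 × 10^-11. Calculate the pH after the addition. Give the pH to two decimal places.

Added H+ converts OI- to HOI: HOI → 0.439 mol, OI- → 0.385 mol.
pKa = −log(2.1 × 10^-11) = 10.678
Henderson–Hasselbalch with mole ratio 0.385/0.439: pH = 10.678 + (-0.057)

pH = 10.62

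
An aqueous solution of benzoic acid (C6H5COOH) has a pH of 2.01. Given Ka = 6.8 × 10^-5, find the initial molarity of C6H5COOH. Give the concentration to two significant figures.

[H+] = 10^(-2.01) = 9.77 × 10^-3 M = x
Ka = x²/(C₀ − x) ⇒ C₀ = x + x²/Ka
C₀ = 9.77 × 10^-3 + (9.77 × 10^-3)²/(6.8 × 10^-5) = 1.41 M

C₀ = 1.4 M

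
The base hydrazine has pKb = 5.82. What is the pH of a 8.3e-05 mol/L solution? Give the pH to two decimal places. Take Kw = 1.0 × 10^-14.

pH = 9.02

N2H4 + H2O ⇌ N2H5+ + OH-
Kb = 10^(−5.82) = 1.51 × 10^-6
Kb = x²/(8.3e-05 − x) = 1.51 × 10^-6
x is not negligible relative to C₀; solve x² + 1.51e-06·x − 1.25e-10 = 0.
x = [−1.51e-06 + √(1.51e-06² + 5.01e-10)]/2 = 1.05 × 10^-5 M
pOH = −log(1.05 × 10^-5) = 4.98; pH = 14.00 − 4.98 = 9.02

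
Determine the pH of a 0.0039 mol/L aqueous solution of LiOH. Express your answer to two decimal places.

pH = 11.59

LiOH is a strong base; [OH-] = 0.0039 M.
pOH = -log(0.0039) = 2.41
pH = 14.00 - 2.41 = 11.59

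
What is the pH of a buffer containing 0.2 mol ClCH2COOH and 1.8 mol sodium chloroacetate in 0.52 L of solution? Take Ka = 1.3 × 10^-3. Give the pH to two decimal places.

pKa = −log(1.3 × 10^-3) = 2.886
Using pH = pKa + log([base]/[acid]) with [base]/[acid] = 1.8/0.2:
pH = 2.886 + (+0.954) = 3.84

pH = 3.84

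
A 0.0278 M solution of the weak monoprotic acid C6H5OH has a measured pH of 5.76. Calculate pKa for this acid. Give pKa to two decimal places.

[H+] = 10^(-5.76) = 1.74 × 10^-6 M
At equilibrium [HA] = 0.0278 − 1.74 × 10^-6 = 2.78 × 10^-2 M
Ka = [H+][A-]/[HA] = (1.74 × 10^-6)² / 2.78 × 10^-2 = 1.09 × 10^-10
pKa = -log(1.09 × 10^-10) = 9.96

pKa = 9.96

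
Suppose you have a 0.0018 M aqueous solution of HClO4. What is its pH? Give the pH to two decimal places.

HClO4 is a strong acid and dissociates completely, so [H+] = 0.0018 M.
pH = -log(0.0018) = 2.74

pH = 2.74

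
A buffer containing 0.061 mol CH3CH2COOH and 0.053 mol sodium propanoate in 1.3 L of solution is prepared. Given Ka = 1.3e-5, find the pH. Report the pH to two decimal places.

pH = 4.83

pKa = −log(1.3 × 10^-5) = 4.886
Henderson–Hasselbalch: pH = pKa + log([CH3CH2COO-]/[CH3CH2COOH]) = 4.886 + log(0.053/0.061)
pH = 4.886 + (-0.061) = 4.83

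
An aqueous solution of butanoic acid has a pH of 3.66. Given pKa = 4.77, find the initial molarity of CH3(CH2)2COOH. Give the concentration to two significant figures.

[H+] = 10^(-3.66) = 2.19 × 10^-4 M = x
Ka = 10^(−4.77) = 1.70 × 10^-5
Ka = x²/(C₀ − x) ⇒ C₀ = x + x²/Ka
C₀ = 2.19 × 10^-4 + (2.19 × 10^-4)²/(1.70 × 10^-5) = 3.04 × 10^-3 M

C₀ = 3.0 × 10^-3 M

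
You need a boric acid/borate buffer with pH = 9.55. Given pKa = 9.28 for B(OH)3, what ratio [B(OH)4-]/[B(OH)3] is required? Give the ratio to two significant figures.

pH = pKa + log(r) ⇒ log(r) = 9.55 − 9.28 = +0.27
r = [B(OH)4-]/[B(OH)3] = 10^(+0.27) = 1.86

ratio = 1.9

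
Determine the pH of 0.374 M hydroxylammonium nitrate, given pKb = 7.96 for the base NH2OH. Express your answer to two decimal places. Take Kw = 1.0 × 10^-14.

pH = 3.23

NH3OH+ is the conjugate acid of the weak base NH2OH.
Kb = 10^(−7.96) = 1.10 × 10^-8
Ka = Kw/Kb = 1.0×10^-14 / 1.10 × 10^-8 = 9.09 × 10^-7
Let x = [H+] at equilibrium. Ka = x²/(0.374 − x).
Neglecting x in the denominator: x = √(9.09 × 10^-7 × 0.374) = 5.83 × 10^-4 M
pH = −log[H+] = −log(5.83 × 10^-4) = 3.23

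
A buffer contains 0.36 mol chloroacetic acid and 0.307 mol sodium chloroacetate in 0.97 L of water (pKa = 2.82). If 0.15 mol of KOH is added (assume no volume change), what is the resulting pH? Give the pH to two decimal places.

pH = 3.16

OH- converts ClCH2COOH to ClCH2COO-: ClCH2COOH → 0.21 mol, ClCH2COO- → 0.457 mol.
Henderson–Hasselbalch with mole ratio 0.457/0.21: pH = 2.82 + (+0.338)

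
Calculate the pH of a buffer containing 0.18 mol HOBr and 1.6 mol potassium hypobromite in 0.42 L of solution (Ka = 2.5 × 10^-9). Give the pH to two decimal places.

pH = 9.55

pKa = −log(2.5 × 10^-9) = 8.602
Using pH = pKa + log([base]/[acid]) with [base]/[acid] = 1.6/0.18:
pH = 8.602 + (+0.949) = 9.55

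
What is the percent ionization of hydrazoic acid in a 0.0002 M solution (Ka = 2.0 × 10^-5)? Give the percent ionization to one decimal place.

27.0%

HN3 ⇌ N3- + H+; let x = [H+] at equilibrium.
Ka = x²/(C₀ − x); solving the quadratic gives x = 5.40 × 10^-5 M.
% ionization = x/C₀ × 100% = 5.40 × 10^-5/0.0002 × 100% = 27.0%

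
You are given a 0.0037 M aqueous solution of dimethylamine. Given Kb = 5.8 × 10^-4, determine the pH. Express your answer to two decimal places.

(CH3)2NH + H2O ⇌ (CH3)2NH2+ + OH-
From the ICE table, Kb = [OH-]²/(0.0037 − [OH-]) = 5.8 × 10^-4.
Here C₀/Kb ≈ 6.38, so the small-[OH-] approximation fails. Use the quadratic:
[OH-] = (−Kb + √(Kb² + 4·Kb·C₀))/2 = 1.20 × 10^-3 M
pOH = −log(1.20 × 10^-3) = 2.92; pH = 14.00 − 2.92 = 11.08

pH = 11.08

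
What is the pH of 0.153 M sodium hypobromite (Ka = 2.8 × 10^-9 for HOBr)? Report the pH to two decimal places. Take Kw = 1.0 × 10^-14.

pH = 10.87

OBr- is the conjugate base of the weak acid HOBr.
Kb = Kw/Ka = 1.0×10^-14 / 2.8 × 10^-9 = 3.57 × 10^-6
From the ICE table, Kb = [OH-]²/(0.153 − [OH-]) = 3.57 × 10^-6.
Assume [OH-] ≪ 0.153: [OH-] ≈ √(3.57 × 10^-6 × 0.153) = 7.39 × 10^-4 M
([OH-]/C₀ = 0.48% < 5%, so the approximation holds.)
pOH = −log(7.39 × 10^-4) = 3.13; pH = 14.00 − 3.13 = 10.87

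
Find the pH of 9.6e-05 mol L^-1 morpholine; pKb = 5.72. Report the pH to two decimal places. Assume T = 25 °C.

pH = 9.10

C4H8ONH + H2O ⇌ C4H8ONH2+ + OH-
Kb = 10^(−5.72) = 1.91 × 10^-6
From the ICE table, Kb = [OH-]²/(9.6e-05 − [OH-]) = 1.91 × 10^-6.
The 5% rule fails; solving [OH-]² + Kb·[OH-] − Kb·C₀ = 0 exactly:
[OH-] = (−Kb + √(Kb² + 4·Kb·C₀))/2 = 1.26 × 10^-5 M
pOH = −log(1.26 × 10^-5) = 4.90; pH = 14.00 − 4.90 = 9.10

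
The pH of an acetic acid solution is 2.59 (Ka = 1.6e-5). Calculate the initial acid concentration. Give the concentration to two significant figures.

[H+] = 10^(-2.59) = 2.57 × 10^-3 M = x
Ka = x²/(C₀ − x) ⇒ C₀ = x + x²/Ka
C₀ = 2.57 × 10^-3 + (2.57 × 10^-3)²/(1.6 × 10^-5) = 4.15 × 10^-1 M

C₀ = 4.2 × 10^-1 M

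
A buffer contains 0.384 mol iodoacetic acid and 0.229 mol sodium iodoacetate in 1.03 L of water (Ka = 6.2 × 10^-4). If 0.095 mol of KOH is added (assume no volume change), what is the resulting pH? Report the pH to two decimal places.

After neutralization: n(ICH2COOH) = 0.289 mol, n(ICH2COO-) = 0.324 mol.
pKa = −log(6.2 × 10^-4) = 3.208
pH = pKa + log(n_ICH2COO-/n_ICH2COOH) = 3.208 + log(0.324/0.289) = 3.208 + (+0.050)

pH = 3.26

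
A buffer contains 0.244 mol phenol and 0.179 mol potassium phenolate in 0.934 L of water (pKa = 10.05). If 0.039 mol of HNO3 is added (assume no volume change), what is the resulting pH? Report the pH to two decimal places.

After neutralization: n(C6H5OH) = 0.283 mol, n(C6H5O-) = 0.14 mol.
pH = pKa + log([A⁻]/[HA]) = 10.05 + log(0.14/0.283) = 10.05 -0.306

pH = 9.74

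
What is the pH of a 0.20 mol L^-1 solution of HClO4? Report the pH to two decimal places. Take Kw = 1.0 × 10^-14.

pH = 0.70

HClO4 is a strong acid and dissociates completely, so [H+] = 0.20 M.
pH = -log(0.2) = 0.70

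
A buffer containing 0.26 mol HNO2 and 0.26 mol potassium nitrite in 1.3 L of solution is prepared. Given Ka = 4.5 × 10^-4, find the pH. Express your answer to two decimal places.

pKa = −log(4.5 × 10^-4) = 3.347
Using pH = pKa + log([base]/[acid]) with [base]/[acid] = 0.26/0.26:
pH = 3.347 + (+0.000) = 3.35

pH = 3.35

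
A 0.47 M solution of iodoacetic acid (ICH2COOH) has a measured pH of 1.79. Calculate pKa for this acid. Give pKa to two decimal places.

pKa = 3.24

[H+] = 10^(-1.79) = 1.62 × 10^-2 M
At equilibrium [HA] = 0.47 − 1.62 × 10^-2 = 4.54 × 10^-1 M
Ka = [H+][A-]/[HA] = (1.62 × 10^-2)² / 4.54 × 10^-1 = 5.78 × 10^-4
pKa = -log(5.78 × 10^-4) = 3.24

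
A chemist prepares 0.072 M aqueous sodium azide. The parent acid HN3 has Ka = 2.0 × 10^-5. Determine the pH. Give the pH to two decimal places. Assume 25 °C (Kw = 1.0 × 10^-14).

N3- is the conjugate base of the weak acid HN3.
Kb = Kw/Ka = 1.0×10^-14 / 2.0 × 10^-5 = 5.00 × 10^-10
From the ICE table, Kb = [OH-]²/(0.072 − [OH-]) = 5.00 × 10^-10.
Neglecting [OH-] in the denominator: [OH-] = √(5.00 × 10^-10 × 0.072) = 6.00 × 10^-6 M
([OH-]/C₀ = 0.0083% < 5%, so the approximation holds.)
pOH = −log(6.00 × 10^-6) = 5.22; pH = 14.00 − 5.22 = 8.78

pH = 8.78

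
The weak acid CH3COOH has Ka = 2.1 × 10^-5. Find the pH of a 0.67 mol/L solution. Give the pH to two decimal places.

CH3COOH ⇌ CH3COO- + H+
Let x = [H+] at equilibrium. Ka = x²/(0.67 − x).
Neglecting x in the denominator: x = √(2.1 × 10^-5 × 0.67) = 3.75 × 10^-3 M
pH = −log[H+] = −log(3.75 × 10^-3) = 2.43

pH = 2.43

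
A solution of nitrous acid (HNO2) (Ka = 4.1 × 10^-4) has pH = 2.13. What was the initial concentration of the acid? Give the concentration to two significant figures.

C₀ = 1.4 × 10^-1 M

[H+] = 10^(-2.13) = 7.41 × 10^-3 M = x
Ka = x²/(C₀ − x) ⇒ C₀ = x + x²/Ka
C₀ = 7.41 × 10^-3 + (7.41 × 10^-3)²/(4.1 × 10^-4) = 1.41 × 10^-1 M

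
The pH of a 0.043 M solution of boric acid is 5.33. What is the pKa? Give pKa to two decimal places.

[H+] = 10^(-5.33) = 4.68 × 10^-6 M
At equilibrium [HA] = 0.043 − 4.68 × 10^-6 = 4.30 × 10^-2 M
Ka = [H+][A-]/[HA] = (4.68 × 10^-6)² / 4.30 × 10^-2 = 5.09 × 10^-10
pKa = -log(5.09 × 10^-10) = 9.29

pKa = 9.29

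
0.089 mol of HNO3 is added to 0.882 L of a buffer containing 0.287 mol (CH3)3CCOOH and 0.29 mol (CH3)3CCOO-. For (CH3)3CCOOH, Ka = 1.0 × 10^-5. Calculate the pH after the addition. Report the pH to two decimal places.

pH = 4.73

After neutralization: n((CH3)3CCOOH) = 0.376 mol, n((CH3)3CCOO-) = 0.201 mol.
pKa = −log(1.0 × 10^-5) = 5.000
pH = pKa + log([A⁻]/[HA]) = 5.000 + log(0.201/0.376) = 5.000 -0.272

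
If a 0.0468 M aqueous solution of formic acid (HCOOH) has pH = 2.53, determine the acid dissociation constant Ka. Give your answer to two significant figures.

[H+] = 10^(-2.53) = 2.95 × 10^-3 M
At equilibrium [HA] = 0.0468 − 2.95 × 10^-3 = 4.39 × 10^-2 M
Ka = [H+][A-]/[HA] = (2.95 × 10^-3)² / 4.39 × 10^-2 = 2.0 × 10^-4

Ka = 2.0 × 10^-4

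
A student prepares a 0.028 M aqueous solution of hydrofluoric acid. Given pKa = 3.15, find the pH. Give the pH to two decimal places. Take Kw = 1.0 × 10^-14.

pH = 2.39

HF ⇌ F- + H+
Ka = 10^(−3.15) = 7.08 × 10^-4
From the ICE table, Ka = [H+]²/(0.028 − [H+]) = 7.08 × 10^-4.
The 5% rule fails; solving [H+]² + Ka·[H+] − Ka·C₀ = 0 exactly:
[H+] = [−0.000708 + √(0.000708² + 7.93e-05)]/2 = 4.11 × 10^-3 M
pH = −log[H+] = −log(4.11 × 10^-3) = 2.39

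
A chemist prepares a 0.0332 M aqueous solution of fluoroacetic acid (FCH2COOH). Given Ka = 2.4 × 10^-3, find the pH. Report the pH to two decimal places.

FCH2COOH ⇌ FCH2COO- + H+
Ka = x²/(0.0332 − x) = 2.4 × 10^-3
x is not negligible relative to C₀; solve x² + 0.0024·x − 7.97e-05 = 0.
x = (−Ka + √(Ka² + 4·Ka·C₀))/2 = 7.81 × 10^-3 M
pH = −log[H+] = −log(7.81 × 10^-3) = 2.11

pH = 2.11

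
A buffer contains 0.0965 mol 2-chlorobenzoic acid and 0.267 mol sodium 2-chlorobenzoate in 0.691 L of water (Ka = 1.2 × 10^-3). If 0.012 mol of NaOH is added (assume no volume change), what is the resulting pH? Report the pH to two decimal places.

OH- converts ClC6H4COOH to ClC6H4COO-: ClC6H4COOH → 0.0845 mol, ClC6H4COO- → 0.279 mol.
pKa = −log(1.2 × 10^-3) = 2.921
pH = pKa + log([A⁻]/[HA]) = 2.921 + log(0.279/0.0845) = 2.921 +0.519

pH = 3.44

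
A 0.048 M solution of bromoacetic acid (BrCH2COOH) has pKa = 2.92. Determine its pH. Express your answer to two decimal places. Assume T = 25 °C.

BrCH2COOH ⇌ BrCH2COO- + H+
Ka = 10^(−2.92) = 1.20 × 10^-3
From the ICE table, Ka = x²/(0.048 − x) = 1.20 × 10^-3.
The 5% rule fails; solving x² + Ka·x − Ka·C₀ = 0 exactly:
x = [−0.0012 + √(0.0012² + 0.00023)]/2 = 7.01 × 10^-3 M
pH = −log[H+] = −log(7.01 × 10^-3) = 2.15

pH = 2.15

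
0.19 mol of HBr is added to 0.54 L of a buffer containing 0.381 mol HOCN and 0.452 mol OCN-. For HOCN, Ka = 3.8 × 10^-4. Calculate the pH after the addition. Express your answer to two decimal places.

After neutralization: n(HOCN) = 0.571 mol, n(OCN-) = 0.262 mol.
pKa = −log(3.8 × 10^-4) = 3.420
Henderson–Hasselbalch with mole ratio 0.262/0.571: pH = 3.420 + (-0.338)

pH = 3.08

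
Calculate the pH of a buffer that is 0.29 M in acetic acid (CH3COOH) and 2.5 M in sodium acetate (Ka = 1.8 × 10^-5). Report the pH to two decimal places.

pH = 5.68

pKa = −log(1.8 × 10^-5) = 4.745
pH = pKa + log([A⁻]/[HA]) = 4.745 + log(2.5/0.29)
pH = 4.745 + (+0.936) = 5.68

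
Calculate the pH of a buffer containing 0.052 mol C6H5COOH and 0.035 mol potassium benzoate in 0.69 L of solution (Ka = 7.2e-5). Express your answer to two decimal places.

pKa = −log(7.2 × 10^-5) = 4.143
Using pH = pKa + log([base]/[acid]) with [base]/[acid] = 0.035/0.052:
pH = 4.143 + (-0.172) = 3.97

pH = 3.97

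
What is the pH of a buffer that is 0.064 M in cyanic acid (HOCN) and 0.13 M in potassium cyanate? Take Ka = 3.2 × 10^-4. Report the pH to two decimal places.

pH = 3.80

pKa = −log(3.2 × 10^-4) = 3.495
pH = pKa + log([A⁻]/[HA]) = 3.495 + log(0.13/0.064)
pH = 3.495 + (+0.308) = 3.80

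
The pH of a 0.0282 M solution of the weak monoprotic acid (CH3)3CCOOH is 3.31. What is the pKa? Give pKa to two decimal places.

pKa = 5.06

[H+] = 10^(-3.31) = 4.90 × 10^-4 M
At equilibrium [HA] = 0.0282 − 4.90 × 10^-4 = 2.77 × 10^-2 M
Ka = [H+][A-]/[HA] = (4.90 × 10^-4)² / 2.77 × 10^-2 = 8.67 × 10^-6
pKa = -log(8.67 × 10^-6) = 5.06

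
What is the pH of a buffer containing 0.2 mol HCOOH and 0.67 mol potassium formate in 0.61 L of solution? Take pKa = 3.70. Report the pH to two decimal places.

Using pH = pKa + log([base]/[acid]) with [base]/[acid] = 0.67/0.2:
pH = 3.70 + (+0.525) = 4.23

pH = 4.23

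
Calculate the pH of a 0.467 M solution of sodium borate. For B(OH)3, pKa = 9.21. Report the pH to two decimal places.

B(OH)4- is the conjugate base of the weak acid B(OH)3.
Ka = 10^(−9.21) = 6.17 × 10^-10
Kb = Kw/Ka = 1.0×10^-14 / 6.17 × 10^-10 = 1.62 × 10^-5
Let x = [OH-] at equilibrium. Kb = x²/(0.467 − x).
Assume x ≪ 0.467: x ≈ √(1.62 × 10^-5 × 0.467) = 2.75 × 10^-3 M
pOH = 2.56, so pH = 14.00 − pOH = 11.44

pH = 11.44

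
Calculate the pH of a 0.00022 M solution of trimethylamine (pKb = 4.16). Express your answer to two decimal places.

(CH3)3N + H2O ⇌ (CH3)3NH+ + OH-
Kb = 10^(−4.16) = 6.92 × 10^-5
From the ICE table, Kb = [OH-]²/(0.00022 − [OH-]) = 6.92 × 10^-5.
[OH-] is not negligible relative to C₀; solve [OH-]² + 6.92e-05·[OH-] − 1.52e-08 = 0.
[OH-] = (−Kb + √(Kb² + 4·Kb·C₀))/2 = 9.35 × 10^-5 M
pOH = −log(9.35 × 10^-5) = 4.03; pH = 14.00 − 4.03 = 9.97

pH = 9.97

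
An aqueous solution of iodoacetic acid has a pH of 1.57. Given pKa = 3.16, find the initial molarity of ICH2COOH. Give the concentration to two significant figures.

[H+] = 10^(-1.57) = 2.69 × 10^-2 M = x
Ka = 10^(−3.16) = 6.92 × 10^-4
Ka = x²/(C₀ − x) ⇒ C₀ = x + x²/Ka
C₀ = 2.69 × 10^-2 + (2.69 × 10^-2)²/(6.92 × 10^-4) = 1.07 M

C₀ = 1.1 M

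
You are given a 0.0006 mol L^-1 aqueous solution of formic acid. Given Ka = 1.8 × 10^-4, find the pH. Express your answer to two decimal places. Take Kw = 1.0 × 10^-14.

HCOOH ⇌ HCOO- + H+
Ka = x²/(0.0006 − x) = 1.8 × 10^-4
x is not negligible relative to C₀; solve x² + 0.00018·x − 1.08e-07 = 0.
x = [−0.00018 + √(0.00018² + 4.32e-07)]/2 = 2.51 × 10^-4 M
pH = −log[H+] = −log(2.51 × 10^-4) = 3.60

pH = 3.60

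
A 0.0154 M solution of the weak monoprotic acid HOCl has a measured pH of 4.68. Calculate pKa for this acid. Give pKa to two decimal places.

[H+] = 10^(-4.68) = 2.09 × 10^-5 M
At equilibrium [HA] = 0.0154 − 2.09 × 10^-5 = 1.54 × 10^-2 M
Ka = [H+][A-]/[HA] = (2.09 × 10^-5)² / 1.54 × 10^-2 = 2.84 × 10^-8
pKa = -log(2.84 × 10^-8) = 7.55

pKa = 7.55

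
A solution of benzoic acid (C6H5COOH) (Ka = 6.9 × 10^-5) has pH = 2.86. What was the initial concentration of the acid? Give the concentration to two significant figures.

[H+] = 10^(-2.86) = 1.38 × 10^-3 M = x
Ka = x²/(C₀ − x) ⇒ C₀ = x + x²/Ka
C₀ = 1.38 × 10^-3 + (1.38 × 10^-3)²/(6.9 × 10^-5) = 2.90 × 10^-2 M

C₀ = 2.9 × 10^-2 M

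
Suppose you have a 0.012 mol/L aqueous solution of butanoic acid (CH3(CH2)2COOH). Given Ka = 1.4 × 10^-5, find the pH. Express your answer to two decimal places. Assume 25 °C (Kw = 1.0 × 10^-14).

CH3(CH2)2COOH ⇌ CH3(CH2)2COO- + H+
From the ICE table, Ka = [H+]²/(0.012 − [H+]) = 1.4 × 10^-5.
Assume [H+] ≪ 0.012: [H+] ≈ √(1.4 × 10^-5 × 0.012) = 4.10 × 10^-4 M
pH = −log(4.10 × 10^-4) = 3.39

pH = 3.39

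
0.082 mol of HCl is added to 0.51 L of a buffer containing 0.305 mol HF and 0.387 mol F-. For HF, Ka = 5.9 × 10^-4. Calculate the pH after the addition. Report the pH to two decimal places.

pH = 3.13

Added H+ converts F- to HF: HF → 0.387 mol, F- → 0.305 mol.
pKa = −log(5.9 × 10^-4) = 3.229
pH = pKa + log(n_F-/n_HF) = 3.229 + log(0.305/0.387) = 3.229 + (-0.103)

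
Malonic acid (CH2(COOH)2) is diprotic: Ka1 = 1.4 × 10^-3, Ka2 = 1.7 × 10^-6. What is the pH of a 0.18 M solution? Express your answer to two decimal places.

pH = 1.82

Since Ka1 ≫ Ka2, the first ionization dominates [H+].
Ka1 = x²/(0.18 − x) = 1.4 × 10^-3
Solving the quadratic: x = (−Ka1 + √(Ka1² + 4·Ka1·C₀))/2 = 1.52 × 10^-2 M
pH = −log(1.52 × 10^-2) = 1.82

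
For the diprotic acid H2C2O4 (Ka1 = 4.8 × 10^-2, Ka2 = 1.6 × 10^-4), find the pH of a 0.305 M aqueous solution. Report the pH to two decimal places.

Since Ka1 ≫ Ka2, the first ionization dominates [H+].
Ka1 = x²/(0.305 − x) = 4.8 × 10^-2
Solving the quadratic: x = (−Ka1 + √(Ka1² + 4·Ka1·C₀))/2 = 9.94 × 10^-2 M
pH = −log(9.94 × 10^-2) = 1.00

pH = 1.00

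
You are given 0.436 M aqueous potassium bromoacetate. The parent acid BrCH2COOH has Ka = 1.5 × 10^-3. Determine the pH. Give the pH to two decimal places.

BrCH2COO- is the conjugate base of the weak acid BrCH2COOH.
Kb = Kw/Ka = 1.0×10^-14 / 1.5 × 10^-3 = 6.67 × 10^-12
Kb = [OH-]²/(0.436 − [OH-]) = 6.67 × 10^-12
Since Kb ≪ C₀, [OH-] ≈ √(Kb·C₀) = 1.71 × 10^-6 M.
([OH-]/C₀ = 0.00039% < 5%, so the approximation holds.)
pOH = 5.77, so pH = 14.00 − pOH = 8.23

pH = 8.23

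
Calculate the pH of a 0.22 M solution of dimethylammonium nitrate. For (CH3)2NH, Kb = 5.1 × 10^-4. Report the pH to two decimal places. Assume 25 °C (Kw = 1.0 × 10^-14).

(CH3)2NH2+ is the conjugate acid of the weak base (CH3)2NH.
Ka = Kw/Kb = 1.0×10^-14 / 5.1 × 10^-4 = 1.96 × 10^-11
From the ICE table, Ka = x²/(0.22 − x) = 1.96 × 10^-11.
Since Ka ≪ C₀, x ≈ √(Ka·C₀) = 2.08 × 10^-6 M.
Check: 0.00094% ionized — well under 5%, approximation valid.
pH = −log[H+] = −log(2.08 × 10^-6) = 5.68

pH = 5.68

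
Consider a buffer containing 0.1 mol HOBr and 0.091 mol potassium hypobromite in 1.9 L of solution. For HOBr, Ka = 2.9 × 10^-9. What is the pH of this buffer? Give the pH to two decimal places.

pH = 8.50

pKa = −log(2.9 × 10^-9) = 8.538
pH = pKa + log([A⁻]/[HA]) = 8.538 + log(0.091/0.1)
pH = 8.538 + (-0.041) = 8.50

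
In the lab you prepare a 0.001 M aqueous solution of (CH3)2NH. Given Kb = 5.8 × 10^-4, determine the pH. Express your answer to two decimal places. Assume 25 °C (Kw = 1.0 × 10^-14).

(CH3)2NH + H2O ⇌ (CH3)2NH2+ + OH-
Let x = [OH-] at equilibrium. Kb = x²/(0.001 − x).
The 5% rule fails; solving x² + Kb·x − Kb·C₀ = 0 exactly:
x = [−0.00058 + √(0.00058² + 2.32e-06)]/2 = 5.25 × 10^-4 M
pOH = −log(5.25 × 10^-4) = 3.28; pH = 14.00 − 3.28 = 10.72

pH = 10.72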